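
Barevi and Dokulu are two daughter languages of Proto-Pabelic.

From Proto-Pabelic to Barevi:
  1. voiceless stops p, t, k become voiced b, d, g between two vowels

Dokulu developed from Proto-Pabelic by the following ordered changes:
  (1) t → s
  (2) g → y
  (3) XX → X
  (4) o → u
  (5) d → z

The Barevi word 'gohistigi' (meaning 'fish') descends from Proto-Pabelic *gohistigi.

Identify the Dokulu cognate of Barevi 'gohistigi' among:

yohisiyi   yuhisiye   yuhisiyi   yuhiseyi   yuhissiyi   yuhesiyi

yuhisiyi

Dokulu: *gohistigi > gohissigi > yohissiyi > yohisiyi > yuhisiyi  (by unconditioned shift, unconditioned shift, degemination, vowel merger)
Among the options, 'yuhisiyi' alone shows every Dokulu change applied in order.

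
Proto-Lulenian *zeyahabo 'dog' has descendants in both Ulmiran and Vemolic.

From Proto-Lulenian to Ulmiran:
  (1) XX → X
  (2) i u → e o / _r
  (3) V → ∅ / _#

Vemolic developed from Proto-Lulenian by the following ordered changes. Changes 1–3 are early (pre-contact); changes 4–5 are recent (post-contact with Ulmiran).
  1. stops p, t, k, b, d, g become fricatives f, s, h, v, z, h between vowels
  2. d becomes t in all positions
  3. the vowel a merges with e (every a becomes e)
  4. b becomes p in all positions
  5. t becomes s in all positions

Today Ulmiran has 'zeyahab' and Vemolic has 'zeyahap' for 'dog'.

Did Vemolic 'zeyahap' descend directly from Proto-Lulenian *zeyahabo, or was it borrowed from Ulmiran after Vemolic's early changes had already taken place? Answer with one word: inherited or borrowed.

If inherited, *zeyahabo would pass through all of Vemolic's changes:
Vemolic: *zeyahabo
  zeyahabo → zeyahavo   [intervocalic lenition]
  zeyahavo (rule 2 does not apply)
  zeyahavo → zeyehevo   [vowel merger]
  zeyehevo (rule 4 does not apply)
  zeyehevo (rule 5 does not apply)
  giving Vemolic zeyehevo.
If borrowed from Ulmiran 'zeyahab' after the early changes, it would undergo only the recent ones:
  rule 4 (unconditioned shift): zeyahab → zeyahap
  rule 5 (unconditioned shift): no change (zeyahap)
  ⇒ as a loan: zeyahap
Vemolic 'zeyahap' matches the loan outcome 'zeyahap', not the inherited 'zeyehevo' — it skipped the early Vemolic changes, so it was borrowed from Ulmiran.

borrowed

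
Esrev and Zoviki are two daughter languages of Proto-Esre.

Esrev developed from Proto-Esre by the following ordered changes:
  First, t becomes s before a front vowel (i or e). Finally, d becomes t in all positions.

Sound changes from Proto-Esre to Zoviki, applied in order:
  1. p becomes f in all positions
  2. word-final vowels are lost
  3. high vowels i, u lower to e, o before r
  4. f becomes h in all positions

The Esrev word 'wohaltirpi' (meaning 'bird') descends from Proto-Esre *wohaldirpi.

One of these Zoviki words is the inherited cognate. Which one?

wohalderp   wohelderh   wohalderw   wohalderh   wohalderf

wohalderh

Zoviki: *wohaldirpi
  wohaldirpi → wohaldirfi   [unconditioned shift]
  wohaldirfi → wohaldirf   [apocope]
  wohaldirf → wohalderf   [pre-rhotic lowering]
  wohalderf → wohalderh   [unconditioned shift]
  giving Zoviki wohalderh.
The other candidates each miss or misapply at least one Zoviki change.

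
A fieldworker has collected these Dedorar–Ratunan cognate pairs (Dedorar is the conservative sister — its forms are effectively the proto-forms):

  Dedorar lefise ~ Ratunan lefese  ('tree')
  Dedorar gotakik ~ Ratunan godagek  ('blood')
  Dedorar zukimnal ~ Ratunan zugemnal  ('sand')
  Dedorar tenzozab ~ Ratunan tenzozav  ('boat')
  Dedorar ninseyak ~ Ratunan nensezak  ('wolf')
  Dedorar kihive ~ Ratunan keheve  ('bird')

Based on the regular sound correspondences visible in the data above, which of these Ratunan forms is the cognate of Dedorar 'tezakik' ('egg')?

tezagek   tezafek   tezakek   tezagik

gotakik ~ godagek, zukimnal ~ zugemnal — Dedorar k corresponds to Ratunan g between vowels (before a front vowel).
lefise ~ lefese, gotakik ~ godagek — Dedorar i corresponds to Ratunan e after a consonant, before a consonant other than r, m, n, p, b, f, v.
Applying these to Dedorar 'tezakik':
  tezakik → tezagik   (k→g between vowels (before a front vowel))
  tezagik → tezagek   (i→e after a consonant, before a consonant other than r, m, n, p, b, f, v)
So the Ratunan cognate is 'tezagek'.

tezagek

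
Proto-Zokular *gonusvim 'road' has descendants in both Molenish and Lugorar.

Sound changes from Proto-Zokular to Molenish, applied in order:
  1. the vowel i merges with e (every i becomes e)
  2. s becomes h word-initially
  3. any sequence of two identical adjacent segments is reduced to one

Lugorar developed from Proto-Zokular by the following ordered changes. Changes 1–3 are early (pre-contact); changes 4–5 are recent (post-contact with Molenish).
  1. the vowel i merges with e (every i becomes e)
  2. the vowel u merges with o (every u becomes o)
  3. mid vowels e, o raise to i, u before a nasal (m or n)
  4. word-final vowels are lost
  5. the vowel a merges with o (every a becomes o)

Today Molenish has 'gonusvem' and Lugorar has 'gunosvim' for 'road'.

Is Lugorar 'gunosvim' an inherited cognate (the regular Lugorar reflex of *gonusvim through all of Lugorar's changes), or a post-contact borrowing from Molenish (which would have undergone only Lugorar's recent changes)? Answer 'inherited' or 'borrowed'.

inherited

If inherited, *gonusvim would pass through all of Lugorar's changes:
Lugorar: start from *gonusvim.
  rule 1 (vowel merger): gonusvim → gonusvem
  rule 2 (vowel merger): gonusvem → gonosvem
  rule 3 (pre-nasal raising): gonosvem → gunosvim
  rule 4: no change — gunosvim
  rule 5: no change — gunosvim
  ⇒ Lugorar gunosvim
If borrowed from Molenish 'gonusvem' after the early changes, it would undergo only the recent ones:
  rule 4 (apocope): no change (gonusvem)
  rule 5 (vowel merger): no change (gonusvem)
  ⇒ as a loan: gonusvem
Lugorar 'gunosvim' matches the inherited outcome exactly, so it is an inherited cognate, not a loan.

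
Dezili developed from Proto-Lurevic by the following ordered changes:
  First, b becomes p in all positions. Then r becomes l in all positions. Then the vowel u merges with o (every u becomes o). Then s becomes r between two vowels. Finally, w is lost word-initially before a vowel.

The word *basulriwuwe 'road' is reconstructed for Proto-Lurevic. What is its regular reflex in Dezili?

parolliwowe

Dezili: start from *basulriwuwe.
  rule 1 (unconditioned shift): basulriwuwe → pasulriwuwe
  rule 2 (unconditioned shift): pasulriwuwe → pasulliwuwe
  rule 3 (vowel merger): pasulliwuwe → pasolliwowe
  rule 4 (rhotacism): pasolliwowe → parolliwowe
  rule 5: no change — parolliwowe
  ⇒ Dezili parolliwowe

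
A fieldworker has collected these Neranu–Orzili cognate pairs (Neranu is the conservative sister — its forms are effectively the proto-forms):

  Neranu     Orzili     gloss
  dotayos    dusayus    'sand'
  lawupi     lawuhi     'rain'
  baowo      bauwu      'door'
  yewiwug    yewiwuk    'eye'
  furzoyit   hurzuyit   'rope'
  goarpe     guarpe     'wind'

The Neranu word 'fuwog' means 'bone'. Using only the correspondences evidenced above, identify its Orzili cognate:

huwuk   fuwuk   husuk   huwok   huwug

furzoyit ~ hurzuyit — Neranu f corresponds to Orzili h word-initially before a back vowel.
dotayos ~ dusayus, furzoyit ~ hurzuyit — Neranu o corresponds to Orzili u after a consonant, before a consonant other than r, m, n, p, b, f, v.
yewiwug ~ yewiwuk — Neranu g corresponds to Orzili k word-finally.
Applying these to Neranu 'fuwog':
  fuwog → huwog   (f→h word-initially before a back vowel)
  huwog → huwug   (o→u after a consonant, before a consonant other than r, m, n, p, b, f, v)
  huwug → huwuk   (g→k word-finally)
So the Orzili cognate is 'huwuk'.

huwuk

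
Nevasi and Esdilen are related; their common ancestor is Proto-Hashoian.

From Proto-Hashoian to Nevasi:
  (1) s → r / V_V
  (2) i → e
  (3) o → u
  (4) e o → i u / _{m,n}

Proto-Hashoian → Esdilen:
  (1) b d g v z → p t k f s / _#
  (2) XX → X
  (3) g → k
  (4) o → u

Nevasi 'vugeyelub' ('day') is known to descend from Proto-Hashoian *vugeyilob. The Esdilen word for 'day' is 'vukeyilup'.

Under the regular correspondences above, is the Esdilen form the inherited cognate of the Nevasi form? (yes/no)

Derive the expected Esdilen reflex of *vugeyilob:
Esdilen: *vugeyilob > vugeyilop > vukeyilop > vukeyilup  (by final devoicing, unconditioned shift, vowel merger)
Esdilen 'vukeyilup' matches the regular reflex exactly, so the pair is cognate.

yes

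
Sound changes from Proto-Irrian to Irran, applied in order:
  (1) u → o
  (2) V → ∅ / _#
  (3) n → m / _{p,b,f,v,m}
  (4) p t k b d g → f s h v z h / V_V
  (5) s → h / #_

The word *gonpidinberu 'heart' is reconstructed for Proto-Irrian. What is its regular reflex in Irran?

gompizimber

Irran: *gonpidinberu
  gonpidinberu → gonpidinbero   [vowel merger]
  gonpidinbero → gonpidinber   [apocope]
  gonpidinber → gompidimber   [nasal place assimilation]
  gompidimber → gompizimber   [intervocalic lenition]
  gompizimber (rule 5 does not apply)
  giving Irran gompizimber.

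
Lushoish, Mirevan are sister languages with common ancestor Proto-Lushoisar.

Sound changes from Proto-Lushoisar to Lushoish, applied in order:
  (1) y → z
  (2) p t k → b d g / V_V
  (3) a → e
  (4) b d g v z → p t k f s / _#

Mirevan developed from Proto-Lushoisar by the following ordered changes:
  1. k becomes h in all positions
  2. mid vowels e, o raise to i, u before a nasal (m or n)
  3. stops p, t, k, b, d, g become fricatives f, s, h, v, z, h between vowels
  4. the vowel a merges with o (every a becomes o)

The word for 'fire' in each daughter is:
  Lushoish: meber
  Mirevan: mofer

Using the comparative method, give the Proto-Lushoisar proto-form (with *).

*maper

Position 3: Lushoish has b, Mirevan has f. Taking the neighbouring segments as reconstructed: Lushoish b could go back to *p or *b; Mirevan f could go back to *p or *f — the one source consistent with every daughter is *p.
Position 2: Lushoish has e, Mirevan has o. Taking the neighbouring segments as reconstructed: Lushoish e could go back to *a or *e; Mirevan o could go back to *a or *o — the one source consistent with every daughter is *a.
Verify the candidate proto-form against each daughter:
Lushoish: *maper > maber > meber  (by intervocalic voicing, vowel merger)
Mirevan: start from *maper.
  rule 1: no change — maper
  rule 2: no change — maper
  rule 3 (intervocalic lenition): maper → mafer
  rule 4 (vowel merger): mafer → mofer
  ⇒ Mirevan mofer
Only *maper yields all of Lushoish meber, Mirevan mofer.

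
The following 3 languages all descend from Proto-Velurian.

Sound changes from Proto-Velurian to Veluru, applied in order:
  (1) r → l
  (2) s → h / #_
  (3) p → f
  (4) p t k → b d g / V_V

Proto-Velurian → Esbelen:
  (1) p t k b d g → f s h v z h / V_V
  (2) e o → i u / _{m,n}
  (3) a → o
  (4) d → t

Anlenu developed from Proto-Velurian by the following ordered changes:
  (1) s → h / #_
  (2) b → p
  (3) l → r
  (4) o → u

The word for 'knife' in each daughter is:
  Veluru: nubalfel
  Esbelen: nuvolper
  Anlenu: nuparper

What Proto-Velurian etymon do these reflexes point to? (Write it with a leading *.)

Position 3: Veluru has b, Esbelen has v, Anlenu has p. Veluru preserves b here (none of its changes turn any other segment into b), so the proto-segment is *b.
Position 4: Veluru has a, Esbelen has o, Anlenu has a. Veluru preserves a here (none of its changes turn any other segment into a), so the proto-segment is *a.
This points to *nubalper. Verify forward in each daughter:
Veluru: start from *nubalper.
  rule 1 (unconditioned shift): nubalper → nubalpel
  rule 2: no change — nubalpel
  rule 3 (unconditioned shift): nubalpel → nubalfel
  rule 4: no change — nubalfel
  ⇒ Veluru nubalfel
Esbelen: *nubalper
  nubalper → nuvalper   [intervocalic lenition]
  nuvalper (rule 2 does not apply)
  nuvalper → nuvolper   [vowel merger]
  nuvolper (rule 4 does not apply)
  giving Esbelen nuvolper.
Anlenu: start from *nubalper.
  rule 1: no change — nubalper
  rule 2 (unconditioned shift): nubalper → nupalper
  rule 3 (unconditioned shift): nupalper → nuparper
  rule 4: no change — nuparper
  ⇒ Anlenu nuparper
Only *nubalper yields all of Veluru nubalfel, Esbelen nuvolper, Anlenu nuparper.

*nubalper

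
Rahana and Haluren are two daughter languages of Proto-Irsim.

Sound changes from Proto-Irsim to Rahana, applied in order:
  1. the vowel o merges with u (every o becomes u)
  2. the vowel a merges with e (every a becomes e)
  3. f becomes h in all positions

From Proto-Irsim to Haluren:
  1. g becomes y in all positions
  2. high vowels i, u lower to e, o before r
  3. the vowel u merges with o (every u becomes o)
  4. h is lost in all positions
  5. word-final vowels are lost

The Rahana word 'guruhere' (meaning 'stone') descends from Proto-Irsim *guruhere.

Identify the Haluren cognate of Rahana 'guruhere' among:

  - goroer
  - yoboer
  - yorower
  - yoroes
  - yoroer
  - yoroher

yoroer

Haluren: start from *guruhere.
  rule 1 (unconditioned shift): guruhere → yuruhere
  rule 2 (pre-rhotic lowering): yuruhere → yoruhere
  rule 3 (vowel merger): yoruhere → yorohere
  rule 4 (h-loss): yorohere → yoroere
  rule 5 (apocope): yoroere → yoroer
  ⇒ Haluren yoroer
The other candidates each miss or misapply at least one Haluren change.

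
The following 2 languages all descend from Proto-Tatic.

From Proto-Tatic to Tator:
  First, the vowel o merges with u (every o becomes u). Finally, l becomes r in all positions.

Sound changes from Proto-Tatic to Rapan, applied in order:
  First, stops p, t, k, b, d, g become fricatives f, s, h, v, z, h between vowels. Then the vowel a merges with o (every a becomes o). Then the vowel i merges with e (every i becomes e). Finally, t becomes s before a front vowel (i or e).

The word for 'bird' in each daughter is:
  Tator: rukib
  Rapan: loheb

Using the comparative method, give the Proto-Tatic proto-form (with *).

*lokib

Position 3: Tator has k, Rapan has h. Tator preserves k here (none of its changes turn any other segment into k), so the proto-segment is *k.
Position 1: Tator has r, Rapan has l. Rapan preserves l here (none of its changes turn any other segment into l), so the proto-segment is *l.
Position 2: Tator has u, Rapan has o. Taking the neighbouring segments as reconstructed: Tator u could go back to *o or *u; Rapan o could go back to *a or *o — the one source consistent with every daughter is *o.
This points to *lokib. Verify forward in each daughter:
Tator: *lokib
  lokib → lukib   [vowel merger]
  lukib → rukib   [unconditioned shift]
  giving Tator rukib.
Rapan: start from *lokib.
  rule 1 (intervocalic lenition): lokib → lohib
  rule 2: no change — lohib
  rule 3 (vowel merger): lohib → loheb
  rule 4: no change — loheb
  ⇒ Rapan loheb
*lokib is the unique common source.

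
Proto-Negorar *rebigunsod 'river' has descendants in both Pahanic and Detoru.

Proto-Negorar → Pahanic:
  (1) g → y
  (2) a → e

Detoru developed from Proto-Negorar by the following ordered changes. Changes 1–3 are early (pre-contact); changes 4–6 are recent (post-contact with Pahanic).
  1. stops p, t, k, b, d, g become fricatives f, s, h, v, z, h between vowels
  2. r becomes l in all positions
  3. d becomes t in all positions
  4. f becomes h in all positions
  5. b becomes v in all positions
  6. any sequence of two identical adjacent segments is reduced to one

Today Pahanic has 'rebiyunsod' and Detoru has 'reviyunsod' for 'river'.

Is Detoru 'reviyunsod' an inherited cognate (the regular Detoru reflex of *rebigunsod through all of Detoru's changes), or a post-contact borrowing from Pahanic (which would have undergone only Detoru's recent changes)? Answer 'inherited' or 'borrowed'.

If inherited, *rebigunsod would pass through all of Detoru's changes:
Detoru: *rebigunsod > revihunsod > levihunsod > levihunsot  (by intervocalic lenition, unconditioned shift, unconditioned shift)
If borrowed from Pahanic 'rebiyunsod' after the early changes, it would undergo only the recent ones:
  rule 4 (unconditioned shift): no change (rebiyunsod)
  rule 5 (unconditioned shift): rebiyunsod → reviyunsod
  rule 6 (degemination): no change (reviyunsod)
  ⇒ as a loan: reviyunsod
Detoru 'reviyunsod' matches the loan outcome 'reviyunsod', not the inherited 'levihunsot' — it skipped the early Detoru changes, so it was borrowed from Pahanic.

borrowed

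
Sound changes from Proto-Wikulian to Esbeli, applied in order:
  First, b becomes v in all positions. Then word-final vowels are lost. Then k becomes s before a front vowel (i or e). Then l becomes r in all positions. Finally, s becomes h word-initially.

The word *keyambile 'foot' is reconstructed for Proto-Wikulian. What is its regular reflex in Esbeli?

Esbeli: *keyambile > keyamvile > keyamvil > seyamvil > seyamvir > heyamvir  (by unconditioned shift, apocope, palatalisation, unconditioned shift, debuccalisation)

heyamvir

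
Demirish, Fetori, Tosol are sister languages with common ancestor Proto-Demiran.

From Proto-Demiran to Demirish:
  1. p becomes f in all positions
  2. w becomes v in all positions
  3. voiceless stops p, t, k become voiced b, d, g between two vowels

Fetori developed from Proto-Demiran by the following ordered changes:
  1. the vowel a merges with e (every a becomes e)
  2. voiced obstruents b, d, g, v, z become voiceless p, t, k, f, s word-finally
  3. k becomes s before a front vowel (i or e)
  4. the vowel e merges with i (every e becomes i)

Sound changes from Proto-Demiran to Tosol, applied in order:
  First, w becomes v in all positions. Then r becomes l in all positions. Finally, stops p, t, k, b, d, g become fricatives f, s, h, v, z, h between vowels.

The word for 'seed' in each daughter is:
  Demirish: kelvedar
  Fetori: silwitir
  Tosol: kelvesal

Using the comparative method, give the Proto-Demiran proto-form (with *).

*kelwetar

Position 6: Demirish has d, Fetori has t, Tosol has s. Taking the neighbouring segments as reconstructed: Demirish d could go back to *t or *d; Fetori t can only go back to *t; Tosol s could go back to *t or *s — the one source consistent with every daughter is *t.
Position 2: Demirish has e, Fetori has i, Tosol has e. Demirish preserves e here (none of its changes turn any other segment into e), so the proto-segment is *e.
This points to *kelwetar. Verify forward in each daughter:
Demirish: *kelwetar
  kelwetar (rule 1 does not apply)
  kelwetar → kelvetar   [unconditioned shift]
  kelvetar → kelvedar   [intervocalic voicing]
  giving Demirish kelvedar.
Fetori: *kelwetar
  kelwetar → kelweter   [vowel merger]
  kelweter (rule 2 does not apply)
  kelweter → selweter   [palatalisation]
  selweter → silwitir   [vowel merger]
  giving Fetori silwitir.
Tosol: *kelwetar > kelvetar > kelvetal > kelvesal  (by unconditioned shift, unconditioned shift, intervocalic lenition)
*kelwetar is the unique common source.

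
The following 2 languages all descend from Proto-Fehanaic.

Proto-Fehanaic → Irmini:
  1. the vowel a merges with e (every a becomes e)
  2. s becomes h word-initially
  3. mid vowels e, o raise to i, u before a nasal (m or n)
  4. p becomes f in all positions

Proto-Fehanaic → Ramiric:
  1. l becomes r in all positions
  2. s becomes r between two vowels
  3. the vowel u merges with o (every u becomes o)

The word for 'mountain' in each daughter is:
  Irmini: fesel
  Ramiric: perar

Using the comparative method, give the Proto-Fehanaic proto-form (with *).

*pesal

Position 5: Irmini has l, Ramiric has r. Irmini preserves l here (none of its changes turn any other segment into l), so the proto-segment is *l.
Position 1: Irmini has f, Ramiric has p. Ramiric preserves p here (none of its changes turn any other segment into p), so the proto-segment is *p.
Position 4: Irmini has e, Ramiric has a. Ramiric preserves a here (none of its changes turn any other segment into a), so the proto-segment is *a.
Continuing position by position gives *pesal; check it forward:
Irmini: *pesal > pesel > fesel  (by vowel merger, unconditioned shift)
Ramiric: *pesal
  pesal → pesar   [unconditioned shift]
  pesar → perar   [rhotacism]
  perar (rule 3 does not apply)
  giving Ramiric perar.
Only *pesal yields all of Irmini fesel, Ramiric perar.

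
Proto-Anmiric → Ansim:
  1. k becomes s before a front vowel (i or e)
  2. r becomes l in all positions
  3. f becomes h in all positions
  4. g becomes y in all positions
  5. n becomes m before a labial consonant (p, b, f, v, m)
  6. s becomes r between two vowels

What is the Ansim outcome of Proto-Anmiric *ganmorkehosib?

yammolsehorib

Ansim: *ganmorkehosib
  ganmorkehosib → ganmorsehosib   [palatalisation]
  ganmorsehosib → ganmolsehosib   [unconditioned shift]
  ganmolsehosib (rule 3 does not apply)
  ganmolsehosib → yanmolsehosib   [unconditioned shift]
  yanmolsehosib → yammolsehosib   [nasal place assimilation]
  yammolsehosib → yammolsehorib   [rhotacism]
  giving Ansim yammolsehorib.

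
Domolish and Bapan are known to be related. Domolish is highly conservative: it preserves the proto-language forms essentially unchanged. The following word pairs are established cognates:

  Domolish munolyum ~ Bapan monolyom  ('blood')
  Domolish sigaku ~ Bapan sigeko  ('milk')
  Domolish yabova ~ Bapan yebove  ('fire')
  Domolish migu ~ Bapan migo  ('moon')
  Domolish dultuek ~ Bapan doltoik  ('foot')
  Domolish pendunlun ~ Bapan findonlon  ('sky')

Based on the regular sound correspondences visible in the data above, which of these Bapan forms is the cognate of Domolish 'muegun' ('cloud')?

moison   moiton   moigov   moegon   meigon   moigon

moigon

dultuek ~ doltoik — Domolish u corresponds to Bapan o after a consonant, before a front vowel.
dultuek ~ doltoik — Domolish e corresponds to Bapan i after a vowel, before a consonant other than r, m, n, p, b, f, v.
munolyum ~ monolyom, pendunlun ~ findonlon — Domolish u corresponds to Bapan o after a consonant, before a nasal.
Applying these to Domolish 'muegun':
  muegun → moegun   (u→o after a consonant, before a front vowel)
  moegun → moigun   (e→i after a vowel, before a consonant other than r, m, n, p, b, f, v)
  moigun → moigon   (u→o after a consonant, before a nasal)
So the Bapan cognate is 'moigon'.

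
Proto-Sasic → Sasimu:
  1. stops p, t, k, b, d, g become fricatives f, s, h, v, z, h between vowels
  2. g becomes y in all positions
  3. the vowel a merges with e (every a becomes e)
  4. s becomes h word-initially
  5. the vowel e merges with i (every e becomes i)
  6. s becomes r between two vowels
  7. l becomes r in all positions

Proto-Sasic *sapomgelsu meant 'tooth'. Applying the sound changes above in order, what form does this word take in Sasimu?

hifomyirsu

Sasimu: *sapomgelsu > safomgelsu > safomyelsu > sefomyelsu > hefomyelsu > hifomyilsu > hifomyirsu  (by intervocalic lenition, unconditioned shift, vowel merger, debuccalisation, vowel merger, unconditioned shift)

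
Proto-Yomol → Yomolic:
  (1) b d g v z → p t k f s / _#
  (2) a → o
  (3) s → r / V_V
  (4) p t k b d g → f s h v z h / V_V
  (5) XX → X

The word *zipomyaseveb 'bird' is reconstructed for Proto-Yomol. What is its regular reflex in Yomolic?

Yomolic: *zipomyaseveb > zipomyasevep > zipomyosevep > zipomyorevep > zifomyorevep  (by final devoicing, vowel merger, rhotacism, intervocalic lenition)

zifomyorevep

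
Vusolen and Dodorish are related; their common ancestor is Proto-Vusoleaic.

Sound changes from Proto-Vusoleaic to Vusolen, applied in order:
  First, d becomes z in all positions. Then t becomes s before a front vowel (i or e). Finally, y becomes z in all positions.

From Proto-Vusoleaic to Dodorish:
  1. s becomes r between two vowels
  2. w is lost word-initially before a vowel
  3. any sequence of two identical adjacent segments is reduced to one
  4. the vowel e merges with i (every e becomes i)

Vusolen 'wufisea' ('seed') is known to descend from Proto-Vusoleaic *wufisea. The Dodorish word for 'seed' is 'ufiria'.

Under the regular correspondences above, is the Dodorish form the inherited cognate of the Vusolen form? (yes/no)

Derive the expected Dodorish reflex of *wufisea:
Dodorish: *wufisea
  wufisea → wufirea   [rhotacism]
  wufirea → ufirea   [glide loss]
  ufirea (rule 3 does not apply)
  ufirea → ufiria   [vowel merger]
  giving Dodorish ufiria.
Dodorish 'ufiria' matches the regular reflex exactly, so the pair is cognate.

yes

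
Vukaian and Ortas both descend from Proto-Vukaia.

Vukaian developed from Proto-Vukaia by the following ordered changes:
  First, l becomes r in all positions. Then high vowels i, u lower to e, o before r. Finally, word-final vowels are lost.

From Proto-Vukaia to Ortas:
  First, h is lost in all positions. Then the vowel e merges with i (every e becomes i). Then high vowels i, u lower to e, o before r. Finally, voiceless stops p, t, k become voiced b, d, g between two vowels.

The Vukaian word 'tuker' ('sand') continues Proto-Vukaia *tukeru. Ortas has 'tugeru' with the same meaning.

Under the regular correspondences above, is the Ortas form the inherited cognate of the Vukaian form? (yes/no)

Derive the expected Ortas reflex of *tukeru:
Ortas: *tukeru > tukiru > tukeru > tugeru  (by vowel merger, pre-rhotic lowering, intervocalic voicing)
Ortas 'tugeru' matches the regular reflex exactly, so the pair is cognate.

yes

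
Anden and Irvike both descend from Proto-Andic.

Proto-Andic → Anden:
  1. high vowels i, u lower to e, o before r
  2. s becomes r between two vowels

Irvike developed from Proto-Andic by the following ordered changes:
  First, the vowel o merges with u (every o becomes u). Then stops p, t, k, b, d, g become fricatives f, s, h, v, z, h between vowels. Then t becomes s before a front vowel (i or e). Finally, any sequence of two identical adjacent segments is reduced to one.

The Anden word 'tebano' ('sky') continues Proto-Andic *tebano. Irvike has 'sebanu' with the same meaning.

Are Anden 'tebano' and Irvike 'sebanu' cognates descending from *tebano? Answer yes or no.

no

Derive the expected Irvike reflex of *tebano:
Irvike: *tebano
  tebano → tebanu   [vowel merger]
  tebanu → tevanu   [intervocalic lenition]
  tevanu → sevanu   [palatalisation]
  sevanu (rule 4 does not apply)
  giving Irvike sevanu.
The regular Irvike reflex would be 'sevanu', but the attested form is 'sebanu'. The correspondence is irregular, so they are not cognates (the Irvike form has a different source).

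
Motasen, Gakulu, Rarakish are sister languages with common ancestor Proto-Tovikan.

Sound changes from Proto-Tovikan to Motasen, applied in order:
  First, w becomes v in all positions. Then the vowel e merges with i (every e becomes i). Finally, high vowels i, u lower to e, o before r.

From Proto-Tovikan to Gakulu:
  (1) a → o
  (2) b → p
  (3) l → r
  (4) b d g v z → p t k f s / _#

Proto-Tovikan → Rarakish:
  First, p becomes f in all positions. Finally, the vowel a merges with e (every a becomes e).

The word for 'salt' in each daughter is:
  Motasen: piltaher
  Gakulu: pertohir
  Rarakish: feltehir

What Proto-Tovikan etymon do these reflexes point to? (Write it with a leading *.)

Position 7: Motasen has e, Gakulu has i, Rarakish has i. Gakulu preserves i here (none of its changes turn any other segment into i), so the proto-segment is *i.
Position 1: Motasen has p, Gakulu has p, Rarakish has f. Motasen preserves p here (none of its changes turn any other segment into p), so the proto-segment is *p.
Verify the candidate proto-form against each daughter:
Motasen: *peltahir > piltahir > piltaher  (by vowel merger, pre-rhotic lowering)
Gakulu: start from *peltahir.
  rule 1 (vowel merger): peltahir → peltohir
  rule 2: no change — peltohir
  rule 3 (unconditioned shift): peltohir → pertohir
  rule 4: no change — pertohir
  ⇒ Gakulu pertohir
Rarakish: start from *peltahir.
  rule 1 (unconditioned shift): peltahir → feltahir
  rule 2 (vowel merger): feltahir → feltehir
  ⇒ Rarakish feltehir
*peltahir is the unique common source.

*peltahir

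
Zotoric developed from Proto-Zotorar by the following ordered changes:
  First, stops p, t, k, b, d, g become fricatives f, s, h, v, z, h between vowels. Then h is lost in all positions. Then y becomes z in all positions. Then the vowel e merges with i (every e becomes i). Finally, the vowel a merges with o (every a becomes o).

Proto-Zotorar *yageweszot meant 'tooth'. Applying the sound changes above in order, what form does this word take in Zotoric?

Zotoric: *yageweszot > yaheweszot > yaeweszot > zaeweszot > zaiwiszot > zoiwiszot  (by intervocalic lenition, h-loss, unconditioned shift, vowel merger, vowel merger)

zoiwiszot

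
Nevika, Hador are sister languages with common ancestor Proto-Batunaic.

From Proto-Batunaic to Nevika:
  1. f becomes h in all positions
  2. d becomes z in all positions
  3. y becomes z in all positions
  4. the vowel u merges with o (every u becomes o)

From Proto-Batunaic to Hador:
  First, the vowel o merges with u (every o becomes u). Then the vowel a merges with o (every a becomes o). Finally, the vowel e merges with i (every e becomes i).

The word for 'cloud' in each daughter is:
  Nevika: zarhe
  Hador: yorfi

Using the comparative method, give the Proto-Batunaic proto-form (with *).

*yarfe

Position 5: Nevika has e, Hador has i. Nevika preserves e here (none of its changes turn any other segment into e), so the proto-segment is *e.
Position 4: Nevika has h, Hador has f. Hador preserves f here (none of its changes turn any other segment into f), so the proto-segment is *f.
Position 1: Nevika has z, Hador has y. Hador preserves y here (none of its changes turn any other segment into y), so the proto-segment is *y.
This points to *yarfe. Verify forward in each daughter:
Nevika: *yarfe
  yarfe → yarhe   [unconditioned shift]
  yarhe (rule 2 does not apply)
  yarhe → zarhe   [unconditioned shift]
  zarhe (rule 4 does not apply)
  giving Nevika zarhe.
Hador: *yarfe > yorfe > yorfi  (by vowel merger, vowel merger)
Only *yarfe yields all of Nevika zarhe, Hador yorfi.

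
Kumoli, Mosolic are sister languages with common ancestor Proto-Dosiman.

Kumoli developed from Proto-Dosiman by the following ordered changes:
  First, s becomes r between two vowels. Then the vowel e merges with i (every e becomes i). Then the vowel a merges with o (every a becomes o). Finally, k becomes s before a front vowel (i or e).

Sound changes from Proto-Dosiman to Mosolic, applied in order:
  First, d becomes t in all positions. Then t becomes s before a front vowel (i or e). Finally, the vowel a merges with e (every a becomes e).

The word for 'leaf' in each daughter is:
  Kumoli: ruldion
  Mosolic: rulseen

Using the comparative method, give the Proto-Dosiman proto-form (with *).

*ruldean

Position 4: Kumoli has d, Mosolic has s. Kumoli preserves d here (none of its changes turn any other segment into d), so the proto-segment is *d.
Position 5: Kumoli has i, Mosolic has e. Taking the neighbouring segments as reconstructed: Kumoli i could go back to *e or *i; Mosolic e can only go back to *e — the one source consistent with every daughter is *e.
Position 6: Kumoli has o, Mosolic has e. Taking the neighbouring segments as reconstructed: Kumoli o could go back to *a or *o; Mosolic e could go back to *a or *e — the one source consistent with every daughter is *a.
This points to *ruldean. Verify forward in each daughter:
Kumoli: *ruldean > ruldian > ruldion  (by vowel merger, vowel merger)
Mosolic: *ruldean > rultean > rulsean > rulseen  (by unconditioned shift, palatalisation, vowel merger)
No other proto-form is consistent with every reflex, so the reconstruction is *ruldean.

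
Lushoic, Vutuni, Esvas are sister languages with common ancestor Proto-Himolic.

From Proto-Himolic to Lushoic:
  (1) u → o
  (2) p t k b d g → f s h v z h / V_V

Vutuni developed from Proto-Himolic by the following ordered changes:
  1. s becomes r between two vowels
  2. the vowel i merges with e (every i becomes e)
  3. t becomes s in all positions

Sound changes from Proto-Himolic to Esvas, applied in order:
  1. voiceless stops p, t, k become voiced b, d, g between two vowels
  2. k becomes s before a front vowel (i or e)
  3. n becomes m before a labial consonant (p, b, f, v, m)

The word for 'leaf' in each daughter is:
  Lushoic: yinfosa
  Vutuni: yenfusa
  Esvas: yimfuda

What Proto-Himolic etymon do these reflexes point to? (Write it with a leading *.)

*yinfuta

Position 5: Lushoic has o, Vutuni has u, Esvas has u. Vutuni preserves u here (none of its changes turn any other segment into u), so the proto-segment is *u.
Position 3: Lushoic has n, Vutuni has n, Esvas has m. Lushoic preserves n here (none of its changes turn any other segment into n), so the proto-segment is *n.
Verify the candidate proto-form against each daughter:
Lushoic: *yinfuta
  yinfuta → yinfota   [vowel merger]
  yinfota → yinfosa   [intervocalic lenition]
  giving Lushoic yinfosa.
Vutuni: start from *yinfuta.
  rule 1: no change — yinfuta
  rule 2 (vowel merger): yinfuta → yenfuta
  rule 3 (unconditioned shift): yenfuta → yenfusa
  ⇒ Vutuni yenfusa
Esvas: start from *yinfuta.
  rule 1 (intervocalic voicing): yinfuta → yinfuda
  rule 2: no change — yinfuda
  rule 3 (nasal place assimilation): yinfuda → yimfuda
  ⇒ Esvas yimfuda
No other proto-form is consistent with every reflex, so the reconstruction is *yinfuta.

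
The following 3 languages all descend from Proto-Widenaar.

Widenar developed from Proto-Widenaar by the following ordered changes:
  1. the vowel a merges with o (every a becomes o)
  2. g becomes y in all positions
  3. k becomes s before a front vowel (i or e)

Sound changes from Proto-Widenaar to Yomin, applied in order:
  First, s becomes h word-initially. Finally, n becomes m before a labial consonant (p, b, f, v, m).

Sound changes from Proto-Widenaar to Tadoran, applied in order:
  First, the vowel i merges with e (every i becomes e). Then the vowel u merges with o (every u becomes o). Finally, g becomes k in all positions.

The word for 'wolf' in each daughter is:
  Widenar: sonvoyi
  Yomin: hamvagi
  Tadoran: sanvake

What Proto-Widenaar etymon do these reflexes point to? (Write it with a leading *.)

*sanvagi

Position 3: Widenar has n, Yomin has m, Tadoran has n. Widenar preserves n here (none of its changes turn any other segment into n), so the proto-segment is *n.
Position 1: Widenar has s, Yomin has h, Tadoran has s. Tadoran preserves s here (none of its changes turn any other segment into s), so the proto-segment is *s.
Position 7: Widenar has i, Yomin has i, Tadoran has e. Widenar preserves i here (none of its changes turn any other segment into i), so the proto-segment is *i.
Continuing position by position gives *sanvagi; check it forward:
Widenar: *sanvagi
  sanvagi → sonvogi   [vowel merger]
  sonvogi → sonvoyi   [unconditioned shift]
  sonvoyi (rule 3 does not apply)
  giving Widenar sonvoyi.
Yomin: *sanvagi > hanvagi > hamvagi  (by debuccalisation, nasal place assimilation)
Tadoran: *sanvagi > sanvage > sanvake  (by vowel merger, unconditioned shift)
No other proto-form is consistent with every reflex, so the reconstruction is *sanvagi.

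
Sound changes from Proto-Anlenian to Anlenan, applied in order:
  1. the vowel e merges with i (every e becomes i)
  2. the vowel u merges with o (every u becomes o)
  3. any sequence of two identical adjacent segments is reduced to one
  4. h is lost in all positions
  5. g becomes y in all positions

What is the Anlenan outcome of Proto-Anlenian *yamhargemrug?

Anlenan: *yamhargemrug > yamhargimrug > yamhargimrog > yamargimrog > yamaryimroy  (by vowel merger, vowel merger, h-loss, unconditioned shift)

yamaryimroy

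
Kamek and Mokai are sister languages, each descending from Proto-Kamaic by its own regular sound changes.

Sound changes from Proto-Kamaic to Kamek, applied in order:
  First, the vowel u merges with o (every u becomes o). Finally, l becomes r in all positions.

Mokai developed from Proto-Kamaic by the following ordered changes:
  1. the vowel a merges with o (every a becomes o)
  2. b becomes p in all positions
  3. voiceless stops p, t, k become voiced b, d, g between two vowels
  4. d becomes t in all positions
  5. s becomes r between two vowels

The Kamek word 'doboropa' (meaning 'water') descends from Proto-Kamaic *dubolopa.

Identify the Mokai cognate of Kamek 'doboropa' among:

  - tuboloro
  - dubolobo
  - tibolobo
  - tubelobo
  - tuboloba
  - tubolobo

tubolobo

Mokai: *dubolopa > dubolopo > dupolopo > dubolobo > tubolobo  (by vowel merger, unconditioned shift, intervocalic voicing, unconditioned shift)
The other candidates each miss or misapply at least one Mokai change.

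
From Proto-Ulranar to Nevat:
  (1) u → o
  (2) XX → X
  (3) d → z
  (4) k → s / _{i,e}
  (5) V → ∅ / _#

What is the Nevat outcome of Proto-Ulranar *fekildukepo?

Nevat: start from *fekildukepo.
  rule 1 (vowel merger): fekildukepo → fekildokepo
  rule 2: no change — fekildokepo
  rule 3 (unconditioned shift): fekildokepo → fekilzokepo
  rule 4 (palatalisation): fekilzokepo → fesilzosepo
  rule 5 (apocope): fesilzosepo → fesilzosep
  ⇒ Nevat fesilzosep

fesilzosep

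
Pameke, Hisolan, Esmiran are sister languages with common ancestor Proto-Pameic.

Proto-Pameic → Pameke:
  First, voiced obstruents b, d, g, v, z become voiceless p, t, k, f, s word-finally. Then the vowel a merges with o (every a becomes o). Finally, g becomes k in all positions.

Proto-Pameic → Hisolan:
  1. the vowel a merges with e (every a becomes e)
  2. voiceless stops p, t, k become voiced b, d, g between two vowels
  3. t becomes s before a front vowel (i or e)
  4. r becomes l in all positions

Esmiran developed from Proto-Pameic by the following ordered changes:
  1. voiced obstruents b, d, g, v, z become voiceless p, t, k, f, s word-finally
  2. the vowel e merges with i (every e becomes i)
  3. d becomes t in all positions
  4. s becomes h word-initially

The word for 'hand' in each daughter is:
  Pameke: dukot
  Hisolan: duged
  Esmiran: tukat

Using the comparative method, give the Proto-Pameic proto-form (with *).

Position 4: Pameke has o, Hisolan has e, Esmiran has a. Esmiran preserves a here (none of its changes turn any other segment into a), so the proto-segment is *a.
Position 1: Pameke has d, Hisolan has d, Esmiran has t. Pameke preserves d here (none of its changes turn any other segment into d), so the proto-segment is *d.
Position 3: Pameke has k, Hisolan has g, Esmiran has k. Taking the neighbouring segments as reconstructed: Pameke k could go back to *k or *g; Hisolan g could go back to *k or *g; Esmiran k can only go back to *k — the one source consistent with every daughter is *k.
Verify the candidate proto-form against each daughter:
Pameke: start from *dukad.
  rule 1 (final devoicing): dukad → dukat
  rule 2 (vowel merger): dukat → dukot
  rule 3: no change — dukot
  ⇒ Pameke dukot
Hisolan: *dukad > duked > duged  (by vowel merger, intervocalic voicing)
Esmiran: *dukad
  dukad → dukat   [final devoicing]
  dukat (rule 2 does not apply)
  dukat → tukat   [unconditioned shift]
  tukat (rule 4 does not apply)
  giving Esmiran tukat.
No other proto-form is consistent with every reflex, so the reconstruction is *dukad.

*dukad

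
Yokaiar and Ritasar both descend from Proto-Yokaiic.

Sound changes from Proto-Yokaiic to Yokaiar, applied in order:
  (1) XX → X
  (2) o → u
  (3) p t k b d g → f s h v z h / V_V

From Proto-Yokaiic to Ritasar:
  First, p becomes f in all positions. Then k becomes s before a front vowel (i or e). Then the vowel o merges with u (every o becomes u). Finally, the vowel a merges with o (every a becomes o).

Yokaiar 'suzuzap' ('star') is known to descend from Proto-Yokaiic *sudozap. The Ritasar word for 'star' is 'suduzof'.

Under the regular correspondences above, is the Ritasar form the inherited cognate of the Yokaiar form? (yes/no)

Derive the expected Ritasar reflex of *sudozap:
Ritasar: *sudozap
  sudozap → sudozaf   [unconditioned shift]
  sudozaf (rule 2 does not apply)
  sudozaf → suduzaf   [vowel merger]
  suduzaf → suduzof   [vowel merger]
  giving Ritasar suduzof.
Ritasar 'suduzof' matches the regular reflex exactly, so the pair is cognate.

yes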